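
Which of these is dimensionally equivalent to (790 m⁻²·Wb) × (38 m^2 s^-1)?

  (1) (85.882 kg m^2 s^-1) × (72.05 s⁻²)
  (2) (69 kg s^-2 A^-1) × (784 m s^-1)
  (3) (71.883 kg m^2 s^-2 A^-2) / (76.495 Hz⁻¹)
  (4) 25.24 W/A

(4)

Reference: [kg·s⁻²·A⁻¹] · [m²·s⁻¹] = kg·m²·s⁻³·A⁻¹.
Each option:
  (1) [kg·m²·s⁻¹] · [s⁻²] = kg·m²·s⁻³
  (2) [kg·s⁻²·A⁻¹] · [m·s⁻¹] = kg·m·s⁻³·A⁻¹
  (3) [kg·m²·s⁻²·A⁻²] / [s] = kg·m²·s⁻³·A⁻²
  (4) W·A⁻¹ = J·s⁻¹·A⁻¹ = kg·m²·s⁻³·A⁻¹  ← same
Only (4) matches kg·m²·s⁻³·A⁻¹.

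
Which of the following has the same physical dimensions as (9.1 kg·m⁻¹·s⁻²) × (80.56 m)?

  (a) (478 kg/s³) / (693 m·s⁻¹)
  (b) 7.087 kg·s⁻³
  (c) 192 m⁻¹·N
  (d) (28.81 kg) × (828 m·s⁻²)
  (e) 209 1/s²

Reference: [kg·m⁻¹·s⁻²] · [m] = kg·s⁻².
Each option:
  (a) [kg·s⁻³] / [m·s⁻¹] = kg·m⁻¹·s⁻²
  (b) kg·s⁻³
  (c) N·m⁻¹ = kg·m·s⁻²·m⁻¹ = kg·s⁻²  ← same
  (d) [kg] · [m·s⁻²] = kg·m·s⁻²
  (e) s⁻²
Only (c) matches kg·s⁻².

(c)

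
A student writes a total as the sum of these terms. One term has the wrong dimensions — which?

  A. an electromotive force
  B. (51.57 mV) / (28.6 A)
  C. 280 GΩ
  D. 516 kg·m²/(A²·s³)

A.

Expand each in SI base units:
  A. [electromotive force] = kg·m²·s⁻³·A⁻¹
  B. [kg·m²·s⁻³·A⁻¹] / [A] = kg·m²·s⁻³·A⁻²
  C. Ω = V·A⁻¹ = kg·m²·s⁻³·A⁻²
  D. kg·m²·s⁻³·A⁻²
All reduce to kg·m²·s⁻³·A⁻² except A., which is kg·m²·s⁻³·A⁻¹.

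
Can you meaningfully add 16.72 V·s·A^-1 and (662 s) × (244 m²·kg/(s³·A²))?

Yes

Expand each in SI base units:
  16.72 V·s·A^-1:  V·s·A⁻¹ = J·C⁻¹·s·A⁻¹ = kg·m²·s⁻²·A⁻²
  (662 s) × (244 m²·kg/(s³·A²)):  [s] · [kg·m²·s⁻³·A⁻²] = kg·m²·s⁻²·A⁻²
Both are kg·m²·s⁻²·A⁻², so they have the same dimensions and can be added.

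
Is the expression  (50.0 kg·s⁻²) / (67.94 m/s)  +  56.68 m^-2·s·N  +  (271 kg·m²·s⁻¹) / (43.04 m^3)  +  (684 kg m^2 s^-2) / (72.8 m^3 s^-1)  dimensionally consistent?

Yes

Dimensions:
  (50.0 kg·s⁻²) / (67.94 m/s):  [kg·s⁻²] / [m·s⁻¹] = kg·m⁻¹·s⁻¹
  56.68 m^-2·s·N:  N·s·m⁻² = kg·m·s⁻²·s·m⁻² = kg·m⁻¹·s⁻¹
  (271 kg·m²·s⁻¹) / (43.04 m^3):  [kg·m²·s⁻¹] / [m³] = kg·m⁻¹·s⁻¹
  (684 kg m^2 s^-2) / (72.8 m^3 s^-1):  [kg·m²·s⁻²] / [m³·s⁻¹] = kg·m⁻¹·s⁻¹
Every term reduces to kg·m⁻¹·s⁻¹.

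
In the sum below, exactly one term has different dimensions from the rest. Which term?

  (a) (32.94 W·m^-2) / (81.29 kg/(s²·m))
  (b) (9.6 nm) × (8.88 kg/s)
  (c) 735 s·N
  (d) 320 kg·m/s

Dimensions:
  (a) [kg·s⁻³] / [kg·m⁻¹·s⁻²] = m·s⁻¹
  (b) [m] · [kg·s⁻¹] = kg·m·s⁻¹
  (c) N·s = kg·m·s⁻²·s = kg·m·s⁻¹
  (d) kg·m·s⁻¹
All reduce to kg·m·s⁻¹ except (a), which is m·s⁻¹.

(a)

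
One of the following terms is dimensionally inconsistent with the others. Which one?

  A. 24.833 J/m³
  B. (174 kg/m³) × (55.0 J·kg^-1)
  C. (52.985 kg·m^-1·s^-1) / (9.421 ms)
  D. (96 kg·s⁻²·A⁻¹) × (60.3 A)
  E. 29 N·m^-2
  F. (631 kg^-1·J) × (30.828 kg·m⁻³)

In SI base units:
  A. J·m⁻³ = N·m·m⁻³ = kg·m⁻¹·s⁻²
  B. [kg·m⁻³] · [m²·s⁻²] = kg·m⁻¹·s⁻²
  C. [kg·m⁻¹·s⁻¹] / [s] = kg·m⁻¹·s⁻²
  D. [kg·s⁻²·A⁻¹] · [A] = kg·s⁻²
  E. N·m⁻² = kg·m·s⁻²·m⁻² = kg·m⁻¹·s⁻²
  F. [m²·s⁻²] · [kg·m⁻³] = kg·m⁻¹·s⁻²
All reduce to kg·m⁻¹·s⁻² except D., which is kg·s⁻².

D.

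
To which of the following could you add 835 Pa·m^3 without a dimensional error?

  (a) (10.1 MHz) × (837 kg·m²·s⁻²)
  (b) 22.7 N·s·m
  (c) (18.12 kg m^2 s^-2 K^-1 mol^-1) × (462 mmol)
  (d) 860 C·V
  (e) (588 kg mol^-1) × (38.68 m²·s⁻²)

(d)

Reference: Pa·m³ = N·m⁻²·m³ = kg·m²·s⁻².
Each option:
  (a) [s⁻¹] · [kg·m²·s⁻²] = kg·m²·s⁻³
  (b) N·m·s = kg·m·s⁻²·m·s = kg·m²·s⁻¹
  (c) [kg·m²·s⁻²·K⁻¹·mol⁻¹] · [mol] = kg·m²·s⁻²·K⁻¹
  (d) C·V = s·A·J·C⁻¹ = kg·m²·s⁻²  ← same
  (e) [kg·mol⁻¹] · [m²·s⁻²] = kg·m²·s⁻²·mol⁻¹
Only (d) matches kg·m²·s⁻².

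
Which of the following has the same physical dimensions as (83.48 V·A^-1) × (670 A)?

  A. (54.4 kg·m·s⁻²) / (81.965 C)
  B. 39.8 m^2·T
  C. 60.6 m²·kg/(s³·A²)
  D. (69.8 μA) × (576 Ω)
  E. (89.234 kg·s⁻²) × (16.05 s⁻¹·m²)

Reference: [kg·m²·s⁻³·A⁻²] · [A] = kg·m²·s⁻³·A⁻¹.
Each option:
  A. [kg·m·s⁻²] / [s·A] = kg·m·s⁻³·A⁻¹
  B. T·m² = Wb·m⁻²·m² = kg·m²·s⁻²·A⁻¹
  C. kg·m²·s⁻³·A⁻²
  D. [A] · [kg·m²·s⁻³·A⁻²] = kg·m²·s⁻³·A⁻¹  ← same
  E. [kg·s⁻²] · [m²·s⁻¹] = kg·m²·s⁻³
Only D. matches kg·m²·s⁻³·A⁻¹.

D.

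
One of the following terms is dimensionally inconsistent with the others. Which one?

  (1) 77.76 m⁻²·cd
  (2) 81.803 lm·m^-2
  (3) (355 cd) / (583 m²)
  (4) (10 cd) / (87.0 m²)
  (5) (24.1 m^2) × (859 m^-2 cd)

(5)

Work out the base dimensions of each:
  (1) cd·m⁻² = m⁻²·cd
  (2) lm·m⁻² = cd·m⁻² = m⁻²·cd
  (3) [cd] / [m²] = m⁻²·cd
  (4) [cd] / [m²] = m⁻²·cd
  (5) [m²] · [m⁻²·cd] = cd
All reduce to m⁻²·cd except (5), which is cd.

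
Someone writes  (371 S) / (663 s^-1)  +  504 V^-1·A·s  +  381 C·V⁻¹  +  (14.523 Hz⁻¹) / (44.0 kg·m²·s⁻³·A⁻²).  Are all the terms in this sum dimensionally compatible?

Yes

Work out the base dimensions of each:
  (371 S) / (663 s^-1):  [kg⁻¹·m⁻²·s³·A²] / [s⁻¹] = kg⁻¹·m⁻²·s⁴·A²
  504 V^-1·A·s:  A·s·V⁻¹ = A·s·(J·C⁻¹)⁻¹ = kg⁻¹·m⁻²·s⁴·A²
  381 C·V⁻¹:  C·V⁻¹ = s·A·(J·C⁻¹)⁻¹ = kg⁻¹·m⁻²·s⁴·A²
  (14.523 Hz⁻¹) / (44.0 kg·m²·s⁻³·A⁻²):  [s] / [kg·m²·s⁻³·A⁻²] = kg⁻¹·m⁻²·s⁴·A²
Every term reduces to kg⁻¹·m⁻²·s⁴·A².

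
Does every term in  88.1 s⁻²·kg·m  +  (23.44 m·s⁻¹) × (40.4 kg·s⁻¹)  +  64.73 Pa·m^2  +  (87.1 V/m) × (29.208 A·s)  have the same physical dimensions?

In SI base units:
  88.1 s⁻²·kg·m:  kg·m·s⁻²
  (23.44 m·s⁻¹) × (40.4 kg·s⁻¹):  [m·s⁻¹] · [kg·s⁻¹] = kg·m·s⁻²
  64.73 Pa·m^2:  Pa·m² = N·m⁻²·m² = kg·m·s⁻²
  (87.1 V/m) × (29.208 A·s):  [kg·m·s⁻³·A⁻¹] · [s·A] = kg·m·s⁻²
Every term reduces to kg·m·s⁻².

Yes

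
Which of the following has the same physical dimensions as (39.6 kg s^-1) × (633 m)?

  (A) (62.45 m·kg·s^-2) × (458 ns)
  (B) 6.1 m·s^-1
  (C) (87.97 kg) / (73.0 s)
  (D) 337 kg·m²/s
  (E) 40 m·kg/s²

(A)

Reference: [kg·s⁻¹] · [m] = kg·m·s⁻¹.
Each option:
  (A) [kg·m·s⁻²] · [s] = kg·m·s⁻¹  ← same
  (B) m·s⁻¹
  (C) [kg] / [s] = kg·s⁻¹
  (D) kg·m²·s⁻¹
  (E) kg·m·s⁻²
Only (A) matches kg·m·s⁻¹.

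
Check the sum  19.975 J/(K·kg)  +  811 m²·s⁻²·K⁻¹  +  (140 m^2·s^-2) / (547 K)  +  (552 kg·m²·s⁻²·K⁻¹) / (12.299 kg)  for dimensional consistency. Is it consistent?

Yes

Work out the base dimensions of each:
  19.975 J/(K·kg):  J·kg⁻¹·K⁻¹ = N·m·kg⁻¹·K⁻¹ = m²·s⁻²·K⁻¹
  811 m²·s⁻²·K⁻¹:  m²·s⁻²·K⁻¹
  (140 m^2·s^-2) / (547 K):  [m²·s⁻²] / [K] = m²·s⁻²·K⁻¹
  (552 kg·m²·s⁻²·K⁻¹) / (12.299 kg):  [kg·m²·s⁻²·K⁻¹] / [kg] = m²·s⁻²·K⁻¹
Every term reduces to m²·s⁻²·K⁻¹.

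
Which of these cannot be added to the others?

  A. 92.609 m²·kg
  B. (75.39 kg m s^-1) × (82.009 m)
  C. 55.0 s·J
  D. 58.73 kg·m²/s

A.

Reduce each to base SI dimensions:
  A. kg·m²
  B. [kg·m·s⁻¹] · [m] = kg·m²·s⁻¹
  C. J·s = N·m·s = kg·m²·s⁻¹
  D. kg·m²·s⁻¹
All reduce to kg·m²·s⁻¹ except A., which is kg·m².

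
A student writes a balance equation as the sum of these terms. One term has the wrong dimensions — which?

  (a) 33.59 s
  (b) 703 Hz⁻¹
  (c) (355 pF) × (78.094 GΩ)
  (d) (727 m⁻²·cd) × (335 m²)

In SI base units:
  (a) s
  (b) Hz⁻¹ = (s⁻¹)⁻¹ = s
  (c) [kg⁻¹·m⁻²·s⁴·A²] · [kg·m²·s⁻³·A⁻²] = s
  (d) [m⁻²·cd] · [m²] = cd
All reduce to s except (d), which is cd.

(d)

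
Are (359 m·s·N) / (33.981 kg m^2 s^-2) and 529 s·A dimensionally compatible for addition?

No

In SI base units:
  (359 m·s·N) / (33.981 kg m^2 s^-2):  [kg·m²·s⁻¹] / [kg·m²·s⁻²] = s
  529 s·A:  A·s = s·A
s ≠ s·A, so they cannot be added.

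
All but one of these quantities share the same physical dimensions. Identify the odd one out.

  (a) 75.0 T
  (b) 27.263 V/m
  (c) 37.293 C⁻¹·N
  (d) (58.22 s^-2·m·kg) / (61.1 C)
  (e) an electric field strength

In SI base units:
  (a) T = Wb·m⁻² = kg·s⁻²·A⁻¹
  (b) V·m⁻¹ = J·C⁻¹·m⁻¹ = kg·m·s⁻³·A⁻¹
  (c) N·C⁻¹ = kg·m·s⁻²·(s·A)⁻¹ = kg·m·s⁻³·A⁻¹
  (d) [kg·m·s⁻²] / [s·A] = kg·m·s⁻³·A⁻¹
  (e) [electric field strength] = kg·m·s⁻³·A⁻¹
All reduce to kg·m·s⁻³·A⁻¹ except (a), which is kg·s⁻²·A⁻¹.

(a)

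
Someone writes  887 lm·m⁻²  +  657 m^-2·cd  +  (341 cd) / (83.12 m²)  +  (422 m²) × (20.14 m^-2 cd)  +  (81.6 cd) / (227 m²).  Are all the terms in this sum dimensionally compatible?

Work out the base dimensions of each:
  887 lm·m⁻²:  lm·m⁻² = cd·m⁻² = m⁻²·cd
  657 m^-2·cd:  cd·m⁻² = m⁻²·cd
  (341 cd) / (83.12 m²):  [cd] / [m²] = m⁻²·cd
  (422 m²) × (20.14 m^-2 cd):  [m²] · [m⁻²·cd] = cd
  (81.6 cd) / (227 m²):  [cd] / [m²] = m⁻²·cd
The terms do not share a single dimension (cd vs m⁻²·cd).

No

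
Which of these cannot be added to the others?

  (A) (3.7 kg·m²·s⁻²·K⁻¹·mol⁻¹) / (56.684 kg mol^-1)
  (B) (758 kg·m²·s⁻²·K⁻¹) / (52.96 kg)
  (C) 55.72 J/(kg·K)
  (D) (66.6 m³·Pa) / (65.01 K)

In SI base units:
  (A) [kg·m²·s⁻²·K⁻¹·mol⁻¹] / [kg·mol⁻¹] = m²·s⁻²·K⁻¹
  (B) [kg·m²·s⁻²·K⁻¹] / [kg] = m²·s⁻²·K⁻¹
  (C) J·kg⁻¹·K⁻¹ = N·m·kg⁻¹·K⁻¹ = m²·s⁻²·K⁻¹
  (D) [kg·m²·s⁻²] / [K] = kg·m²·s⁻²·K⁻¹
All reduce to m²·s⁻²·K⁻¹ except (D), which is kg·m²·s⁻²·K⁻¹.

(D)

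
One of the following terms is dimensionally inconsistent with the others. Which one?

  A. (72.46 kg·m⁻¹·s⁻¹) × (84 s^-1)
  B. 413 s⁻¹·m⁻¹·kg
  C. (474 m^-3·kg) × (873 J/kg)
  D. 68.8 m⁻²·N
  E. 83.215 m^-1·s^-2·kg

Reduce each to base SI dimensions:
  A. [kg·m⁻¹·s⁻¹] · [s⁻¹] = kg·m⁻¹·s⁻²
  B. kg·m⁻¹·s⁻¹
  C. [kg·m⁻³] · [m²·s⁻²] = kg·m⁻¹·s⁻²
  D. N·m⁻² = kg·m·s⁻²·m⁻² = kg·m⁻¹·s⁻²
  E. kg·m⁻¹·s⁻²
All reduce to kg·m⁻¹·s⁻² except B., which is kg·m⁻¹·s⁻¹.

B.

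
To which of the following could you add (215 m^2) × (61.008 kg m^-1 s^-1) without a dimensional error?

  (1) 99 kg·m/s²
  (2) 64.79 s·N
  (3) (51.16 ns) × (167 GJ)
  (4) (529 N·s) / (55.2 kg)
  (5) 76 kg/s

(2)

Reference: [m²] · [kg·m⁻¹·s⁻¹] = kg·m·s⁻¹.
Each option:
  (1) kg·m·s⁻²
  (2) N·s = kg·m·s⁻²·s = kg·m·s⁻¹  ← same
  (3) [s] · [kg·m²·s⁻²] = kg·m²·s⁻¹
  (4) [kg·m·s⁻¹] / [kg] = m·s⁻¹
  (5) kg·s⁻¹
Only (2) matches kg·m·s⁻¹.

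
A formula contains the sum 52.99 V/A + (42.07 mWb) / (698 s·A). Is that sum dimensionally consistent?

Yes

Work out the base dimensions of each:
  52.99 V/A:  V·A⁻¹ = J·C⁻¹·A⁻¹ = kg·m²·s⁻³·A⁻²
  (42.07 mWb) / (698 s·A):  [kg·m²·s⁻²·A⁻¹] / [s·A] = kg·m²·s⁻³·A⁻²
Both are kg·m²·s⁻³·A⁻², so they have the same dimensions and can be added.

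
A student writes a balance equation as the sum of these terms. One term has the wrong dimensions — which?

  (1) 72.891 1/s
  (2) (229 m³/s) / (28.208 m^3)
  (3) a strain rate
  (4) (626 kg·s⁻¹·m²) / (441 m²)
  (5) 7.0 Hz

(4)

Work out the base dimensions of each:
  (1) s⁻¹
  (2) [m³·s⁻¹] / [m³] = s⁻¹
  (3) [strain rate] = s⁻¹
  (4) [kg·m²·s⁻¹] / [m²] = kg·s⁻¹
  (5) Hz = s⁻¹
All reduce to s⁻¹ except (4), which is kg·s⁻¹.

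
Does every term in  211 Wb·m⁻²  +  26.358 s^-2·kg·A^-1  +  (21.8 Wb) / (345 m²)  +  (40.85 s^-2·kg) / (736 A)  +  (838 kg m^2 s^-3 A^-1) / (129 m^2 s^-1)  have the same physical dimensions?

Reduce each to base SI dimensions:
  211 Wb·m⁻²:  Wb·m⁻² = V·s·m⁻² = kg·s⁻²·A⁻¹
  26.358 s^-2·kg·A^-1:  kg·s⁻²·A⁻¹
  (21.8 Wb) / (345 m²):  [kg·m²·s⁻²·A⁻¹] / [m²] = kg·s⁻²·A⁻¹
  (40.85 s^-2·kg) / (736 A):  [kg·s⁻²] / [A] = kg·s⁻²·A⁻¹
  (838 kg m^2 s^-3 A^-1) / (129 m^2 s^-1):  [kg·m²·s⁻³·A⁻¹] / [m²·s⁻¹] = kg·s⁻²·A⁻¹
Every term reduces to kg·s⁻²·A⁻¹.

Yes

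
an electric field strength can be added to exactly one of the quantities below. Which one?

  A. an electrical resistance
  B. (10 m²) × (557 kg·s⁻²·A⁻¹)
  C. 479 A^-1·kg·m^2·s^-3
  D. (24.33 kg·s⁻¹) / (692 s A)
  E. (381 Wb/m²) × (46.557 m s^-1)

Reference: [electric field strength] = kg·m·s⁻³·A⁻¹.
Each option:
  A. [electrical resistance] = kg·m²·s⁻³·A⁻²
  B. [m²] · [kg·s⁻²·A⁻¹] = kg·m²·s⁻²·A⁻¹
  C. kg·m²·s⁻³·A⁻¹
  D. [kg·s⁻¹] / [s·A] = kg·s⁻²·A⁻¹
  E. [kg·s⁻²·A⁻¹] · [m·s⁻¹] = kg·m·s⁻³·A⁻¹  ← same
Only E. matches kg·m·s⁻³·A⁻¹.

E.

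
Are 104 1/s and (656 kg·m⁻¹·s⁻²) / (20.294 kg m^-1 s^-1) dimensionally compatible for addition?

Yes

Expand each in SI base units:
  104 1/s:  s⁻¹
  (656 kg·m⁻¹·s⁻²) / (20.294 kg m^-1 s^-1):  [kg·m⁻¹·s⁻²] / [kg·m⁻¹·s⁻¹] = s⁻¹
Both are s⁻¹, so they have the same dimensions and can be added.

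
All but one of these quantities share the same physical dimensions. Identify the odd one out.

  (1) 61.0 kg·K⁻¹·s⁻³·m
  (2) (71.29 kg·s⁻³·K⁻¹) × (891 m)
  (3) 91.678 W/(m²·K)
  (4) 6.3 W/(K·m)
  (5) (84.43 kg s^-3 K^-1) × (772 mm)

(3)

Expand each in SI base units:
  (1) kg·m·s⁻³·K⁻¹
  (2) [kg·s⁻³·K⁻¹] · [m] = kg·m·s⁻³·K⁻¹
  (3) W·m⁻²·K⁻¹ = J·s⁻¹·m⁻²·K⁻¹ = kg·s⁻³·K⁻¹
  (4) W·m⁻¹·K⁻¹ = J·s⁻¹·m⁻¹·K⁻¹ = kg·m·s⁻³·K⁻¹
  (5) [kg·s⁻³·K⁻¹] · [m] = kg·m·s⁻³·K⁻¹
All reduce to kg·m·s⁻³·K⁻¹ except (3), which is kg·s⁻³·K⁻¹.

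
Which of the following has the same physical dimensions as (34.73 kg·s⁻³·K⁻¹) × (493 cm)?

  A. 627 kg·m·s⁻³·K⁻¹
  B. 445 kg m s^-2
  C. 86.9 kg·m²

Reference: [kg·s⁻³·K⁻¹] · [m] = kg·m·s⁻³·K⁻¹.
Each option:
  A. kg·m·s⁻³·K⁻¹  ← same
  B. kg·m·s⁻²
  C. kg·m²
Only A. matches kg·m·s⁻³·K⁻¹.

A.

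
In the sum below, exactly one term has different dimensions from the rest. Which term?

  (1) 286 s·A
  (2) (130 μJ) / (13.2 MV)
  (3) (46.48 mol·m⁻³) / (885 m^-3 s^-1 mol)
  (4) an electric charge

(3)

Expand each in SI base units:
  (1) A·s = s·A
  (2) [kg·m²·s⁻²] / [kg·m²·s⁻³·A⁻¹] = s·A
  (3) [m⁻³·mol] / [m⁻³·s⁻¹·mol] = s
  (4) [electric charge] = s·A
All reduce to s·A except (3), which is s.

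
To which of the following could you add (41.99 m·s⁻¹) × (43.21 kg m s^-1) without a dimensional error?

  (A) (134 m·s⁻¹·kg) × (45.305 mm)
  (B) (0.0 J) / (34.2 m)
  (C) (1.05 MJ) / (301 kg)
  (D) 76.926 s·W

Reference: [m·s⁻¹] · [kg·m·s⁻¹] = kg·m²·s⁻².
Each option:
  (A) [kg·m·s⁻¹] · [m] = kg·m²·s⁻¹
  (B) [kg·m²·s⁻²] / [m] = kg·m·s⁻²
  (C) [kg·m²·s⁻²] / [kg] = m²·s⁻²
  (D) W·s = J·s⁻¹·s = kg·m²·s⁻²  ← same
Only (D) matches kg·m²·s⁻².

(D)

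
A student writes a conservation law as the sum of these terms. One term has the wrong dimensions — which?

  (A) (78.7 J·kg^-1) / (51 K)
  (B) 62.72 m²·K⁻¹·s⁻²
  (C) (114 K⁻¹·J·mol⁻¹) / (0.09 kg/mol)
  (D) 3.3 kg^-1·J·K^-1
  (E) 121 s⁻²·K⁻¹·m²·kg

Expand each in SI base units:
  (A) [m²·s⁻²] / [K] = m²·s⁻²·K⁻¹
  (B) m²·s⁻²·K⁻¹
  (C) [kg·m²·s⁻²·K⁻¹·mol⁻¹] / [kg·mol⁻¹] = m²·s⁻²·K⁻¹
  (D) J·kg⁻¹·K⁻¹ = N·m·kg⁻¹·K⁻¹ = m²·s⁻²·K⁻¹
  (E) kg·m²·s⁻²·K⁻¹
All reduce to m²·s⁻²·K⁻¹ except (E), which is kg·m²·s⁻²·K⁻¹.

(E)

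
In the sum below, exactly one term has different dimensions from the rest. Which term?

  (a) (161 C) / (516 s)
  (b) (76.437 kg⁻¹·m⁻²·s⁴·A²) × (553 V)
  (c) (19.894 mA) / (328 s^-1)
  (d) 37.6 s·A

(a)

Expand each in SI base units:
  (a) [s·A] / [s] = A
  (b) [kg⁻¹·m⁻²·s⁴·A²] · [kg·m²·s⁻³·A⁻¹] = s·A
  (c) [A] / [s⁻¹] = s·A
  (d) A·s = s·A
All reduce to s·A except (a), which is A.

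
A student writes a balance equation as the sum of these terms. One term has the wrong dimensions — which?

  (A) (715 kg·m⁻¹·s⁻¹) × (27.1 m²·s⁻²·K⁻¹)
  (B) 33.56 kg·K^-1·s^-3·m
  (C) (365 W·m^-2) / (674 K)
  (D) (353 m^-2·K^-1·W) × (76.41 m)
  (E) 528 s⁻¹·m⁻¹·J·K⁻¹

Dimensions:
  (A) [kg·m⁻¹·s⁻¹] · [m²·s⁻²·K⁻¹] = kg·m·s⁻³·K⁻¹
  (B) kg·m·s⁻³·K⁻¹
  (C) [kg·s⁻³] / [K] = kg·s⁻³·K⁻¹
  (D) [kg·s⁻³·K⁻¹] · [m] = kg·m·s⁻³·K⁻¹
  (E) J·s⁻¹·m⁻¹·K⁻¹ = N·m·s⁻¹·m⁻¹·K⁻¹ = kg·m·s⁻³·K⁻¹
All reduce to kg·m·s⁻³·K⁻¹ except (C), which is kg·s⁻³·K⁻¹.

(C)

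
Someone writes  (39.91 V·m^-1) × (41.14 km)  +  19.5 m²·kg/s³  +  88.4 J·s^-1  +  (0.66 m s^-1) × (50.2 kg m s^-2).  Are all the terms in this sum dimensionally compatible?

In SI base units:
  (39.91 V·m^-1) × (41.14 km):  [kg·m·s⁻³·A⁻¹] · [m] = kg·m²·s⁻³·A⁻¹
  19.5 m²·kg/s³:  kg·m²·s⁻³
  88.4 J·s^-1:  J·s⁻¹ = N·m·s⁻¹ = kg·m²·s⁻³
  (0.66 m s^-1) × (50.2 kg m s^-2):  [m·s⁻¹] · [kg·m·s⁻²] = kg·m²·s⁻³
The terms do not share a single dimension (kg·m²·s⁻³ vs kg·m²·s⁻³·A⁻¹).

No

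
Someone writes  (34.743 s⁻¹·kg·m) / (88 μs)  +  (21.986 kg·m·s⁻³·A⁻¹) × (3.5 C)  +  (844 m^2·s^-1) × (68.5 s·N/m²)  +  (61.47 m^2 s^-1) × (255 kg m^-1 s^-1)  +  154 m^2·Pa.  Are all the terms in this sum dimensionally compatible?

In SI base units:
  (34.743 s⁻¹·kg·m) / (88 μs):  [kg·m·s⁻¹] / [s] = kg·m·s⁻²
  (21.986 kg·m·s⁻³·A⁻¹) × (3.5 C):  [kg·m·s⁻³·A⁻¹] · [s·A] = kg·m·s⁻²
  (844 m^2·s^-1) × (68.5 s·N/m²):  [m²·s⁻¹] · [kg·m⁻¹·s⁻¹] = kg·m·s⁻²
  (61.47 m^2 s^-1) × (255 kg m^-1 s^-1):  [m²·s⁻¹] · [kg·m⁻¹·s⁻¹] = kg·m·s⁻²
  154 m^2·Pa:  Pa·m² = N·m⁻²·m² = kg·m·s⁻²
Every term reduces to kg·m·s⁻².

Yes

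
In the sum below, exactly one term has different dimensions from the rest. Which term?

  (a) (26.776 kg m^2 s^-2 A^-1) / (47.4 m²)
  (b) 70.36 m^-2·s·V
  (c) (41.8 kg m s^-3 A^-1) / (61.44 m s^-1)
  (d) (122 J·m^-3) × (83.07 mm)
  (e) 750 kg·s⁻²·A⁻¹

In SI base units:
  (a) [kg·m²·s⁻²·A⁻¹] / [m²] = kg·s⁻²·A⁻¹
  (b) V·s·m⁻² = J·C⁻¹·s·m⁻² = kg·s⁻²·A⁻¹
  (c) [kg·m·s⁻³·A⁻¹] / [m·s⁻¹] = kg·s⁻²·A⁻¹
  (d) [kg·m⁻¹·s⁻²] · [m] = kg·s⁻²
  (e) kg·s⁻²·A⁻¹
All reduce to kg·s⁻²·A⁻¹ except (d), which is kg·s⁻².

(d)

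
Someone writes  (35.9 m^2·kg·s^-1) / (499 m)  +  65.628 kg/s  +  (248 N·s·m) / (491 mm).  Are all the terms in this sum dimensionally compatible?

No

In SI base units:
  (35.9 m^2·kg·s^-1) / (499 m):  [kg·m²·s⁻¹] / [m] = kg·m·s⁻¹
  65.628 kg/s:  kg·s⁻¹
  (248 N·s·m) / (491 mm):  [kg·m²·s⁻¹] / [m] = kg·m·s⁻¹
The terms do not share a single dimension (kg·m·s⁻¹ vs kg·s⁻¹).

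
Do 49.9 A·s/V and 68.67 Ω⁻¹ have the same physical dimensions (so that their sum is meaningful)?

No

Work out the base dimensions of each:
  49.9 A·s/V:  A·s·V⁻¹ = A·s·(J·C⁻¹)⁻¹ = kg⁻¹·m⁻²·s⁴·A²
  68.67 Ω⁻¹:  Ω⁻¹ = (V·A⁻¹)⁻¹ = kg⁻¹·m⁻²·s³·A²
kg⁻¹·m⁻²·s⁴·A² ≠ kg⁻¹·m⁻²·s³·A², so they cannot be added.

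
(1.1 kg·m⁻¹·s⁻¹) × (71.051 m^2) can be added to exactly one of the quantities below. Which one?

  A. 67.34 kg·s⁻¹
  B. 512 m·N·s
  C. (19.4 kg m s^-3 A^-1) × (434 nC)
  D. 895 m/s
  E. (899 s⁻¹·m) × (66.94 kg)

E.

Reference: [kg·m⁻¹·s⁻¹] · [m²] = kg·m·s⁻¹.
Each option:
  A. kg·s⁻¹
  B. N·m·s = kg·m·s⁻²·m·s = kg·m²·s⁻¹
  C. [kg·m·s⁻³·A⁻¹] · [s·A] = kg·m·s⁻²
  D. m·s⁻¹
  E. [m·s⁻¹] · [kg] = kg·m·s⁻¹  ← same
Only E. matches kg·m·s⁻¹.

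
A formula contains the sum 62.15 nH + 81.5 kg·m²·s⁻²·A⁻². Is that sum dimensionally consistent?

Yes

Expand each in SI base units:
  62.15 nH:  H = V·s·A⁻¹ = kg·m²·s⁻²·A⁻²
  81.5 kg·m²·s⁻²·A⁻²:  kg·m²·s⁻²·A⁻²
Both are kg·m²·s⁻²·A⁻², so they have the same dimensions and can be added.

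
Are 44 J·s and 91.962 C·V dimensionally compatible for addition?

Reduce each to base SI dimensions:
  44 J·s:  J·s = N·m·s = kg·m²·s⁻¹
  91.962 C·V:  C·V = s·A·J·C⁻¹ = kg·m²·s⁻²
kg·m²·s⁻¹ ≠ kg·m²·s⁻², so they cannot be added.

No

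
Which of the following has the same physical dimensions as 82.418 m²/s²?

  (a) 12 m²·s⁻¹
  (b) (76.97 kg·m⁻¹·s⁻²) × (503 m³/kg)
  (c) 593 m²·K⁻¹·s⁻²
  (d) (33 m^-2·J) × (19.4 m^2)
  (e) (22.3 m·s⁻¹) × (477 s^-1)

Reference: m²·s⁻².
Each option:
  (a) m²·s⁻¹
  (b) [kg·m⁻¹·s⁻²] · [kg⁻¹·m³] = m²·s⁻²  ← same
  (c) m²·s⁻²·K⁻¹
  (d) [kg·s⁻²] · [m²] = kg·m²·s⁻²
  (e) [m·s⁻¹] · [s⁻¹] = m·s⁻²
Only (b) matches m²·s⁻².

(b)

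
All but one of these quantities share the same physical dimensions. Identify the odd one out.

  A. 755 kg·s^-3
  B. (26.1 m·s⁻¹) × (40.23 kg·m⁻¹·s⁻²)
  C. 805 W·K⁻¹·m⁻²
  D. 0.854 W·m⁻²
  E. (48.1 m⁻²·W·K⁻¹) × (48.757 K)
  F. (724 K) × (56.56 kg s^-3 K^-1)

C.

Work out the base dimensions of each:
  A. kg·s⁻³
  B. [m·s⁻¹] · [kg·m⁻¹·s⁻²] = kg·s⁻³
  C. W·m⁻²·K⁻¹ = J·s⁻¹·m⁻²·K⁻¹ = kg·s⁻³·K⁻¹
  D. W·m⁻² = J·s⁻¹·m⁻² = kg·s⁻³
  E. [kg·s⁻³·K⁻¹] · [K] = kg·s⁻³
  F. [K] · [kg·s⁻³·K⁻¹] = kg·s⁻³
All reduce to kg·s⁻³ except C., which is kg·s⁻³·K⁻¹.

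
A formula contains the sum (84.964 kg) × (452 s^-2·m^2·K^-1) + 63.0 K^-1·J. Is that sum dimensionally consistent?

Yes

Work out the base dimensions of each:
  (84.964 kg) × (452 s^-2·m^2·K^-1):  [kg] · [m²·s⁻²·K⁻¹] = kg·m²·s⁻²·K⁻¹
  63.0 K^-1·J:  J·K⁻¹ = N·m·K⁻¹ = kg·m²·s⁻²·K⁻¹
Both are kg·m²·s⁻²·K⁻¹, so they have the same dimensions and can be added.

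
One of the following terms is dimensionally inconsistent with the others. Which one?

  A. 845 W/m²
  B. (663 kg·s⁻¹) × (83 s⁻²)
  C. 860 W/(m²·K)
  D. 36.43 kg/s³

In SI base units:
  A. W·m⁻² = J·s⁻¹·m⁻² = kg·s⁻³
  B. [kg·s⁻¹] · [s⁻²] = kg·s⁻³
  C. W·m⁻²·K⁻¹ = J·s⁻¹·m⁻²·K⁻¹ = kg·s⁻³·K⁻¹
  D. kg·s⁻³
All reduce to kg·s⁻³ except C., which is kg·s⁻³·K⁻¹.

C.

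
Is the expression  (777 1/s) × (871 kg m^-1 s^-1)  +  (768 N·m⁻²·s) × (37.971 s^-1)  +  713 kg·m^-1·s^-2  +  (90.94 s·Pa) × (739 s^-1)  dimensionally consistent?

Yes

Reduce each to base SI dimensions:
  (777 1/s) × (871 kg m^-1 s^-1):  [s⁻¹] · [kg·m⁻¹·s⁻¹] = kg·m⁻¹·s⁻²
  (768 N·m⁻²·s) × (37.971 s^-1):  [kg·m⁻¹·s⁻¹] · [s⁻¹] = kg·m⁻¹·s⁻²
  713 kg·m^-1·s^-2:  kg·m⁻¹·s⁻²
  (90.94 s·Pa) × (739 s^-1):  [kg·m⁻¹·s⁻¹] · [s⁻¹] = kg·m⁻¹·s⁻²
Every term reduces to kg·m⁻¹·s⁻².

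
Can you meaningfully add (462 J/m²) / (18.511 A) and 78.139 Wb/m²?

Reduce each to base SI dimensions:
  (462 J/m²) / (18.511 A):  [kg·s⁻²] / [A] = kg·s⁻²·A⁻¹
  78.139 Wb/m²:  Wb·m⁻² = V·s·m⁻² = kg·s⁻²·A⁻¹
Both are kg·s⁻²·A⁻¹, so they have the same dimensions and can be added.

Yes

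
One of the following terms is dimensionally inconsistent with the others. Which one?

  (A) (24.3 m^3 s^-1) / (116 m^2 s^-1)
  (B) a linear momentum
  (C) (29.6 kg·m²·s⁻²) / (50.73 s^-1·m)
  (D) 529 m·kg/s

Expand each in SI base units:
  (A) [m³·s⁻¹] / [m²·s⁻¹] = m
  (B) [linear momentum] = kg·m·s⁻¹
  (C) [kg·m²·s⁻²] / [m·s⁻¹] = kg·m·s⁻¹
  (D) kg·m·s⁻¹
All reduce to kg·m·s⁻¹ except (A), which is m.

(A)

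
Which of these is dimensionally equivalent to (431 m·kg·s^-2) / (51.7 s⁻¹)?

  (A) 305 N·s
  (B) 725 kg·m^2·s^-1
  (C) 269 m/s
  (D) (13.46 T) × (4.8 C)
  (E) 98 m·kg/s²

Reference: [kg·m·s⁻²] / [s⁻¹] = kg·m·s⁻¹.
Each option:
  (A) N·s = kg·m·s⁻²·s = kg·m·s⁻¹  ← same
  (B) kg·m²·s⁻¹
  (C) m·s⁻¹
  (D) [kg·s⁻²·A⁻¹] · [s·A] = kg·s⁻¹
  (E) kg·m·s⁻²
Only (A) matches kg·m·s⁻¹.

(A)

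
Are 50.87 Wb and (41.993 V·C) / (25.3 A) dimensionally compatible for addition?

Yes

In SI base units:
  50.87 Wb:  Wb = V·s = kg·m²·s⁻²·A⁻¹
  (41.993 V·C) / (25.3 A):  [kg·m²·s⁻²] / [A] = kg·m²·s⁻²·A⁻¹
Both are kg·m²·s⁻²·A⁻¹, so they have the same dimensions and can be added.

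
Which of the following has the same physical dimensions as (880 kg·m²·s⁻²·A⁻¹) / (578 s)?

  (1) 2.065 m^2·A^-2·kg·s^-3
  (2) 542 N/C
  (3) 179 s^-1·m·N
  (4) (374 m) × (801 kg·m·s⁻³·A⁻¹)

Reference: [kg·m²·s⁻²·A⁻¹] / [s] = kg·m²·s⁻³·A⁻¹.
Each option:
  (1) kg·m²·s⁻³·A⁻²
  (2) N·C⁻¹ = kg·m·s⁻²·(s·A)⁻¹ = kg·m·s⁻³·A⁻¹
  (3) N·m·s⁻¹ = kg·m·s⁻²·m·s⁻¹ = kg·m²·s⁻³
  (4) [m] · [kg·m·s⁻³·A⁻¹] = kg·m²·s⁻³·A⁻¹  ← same
Only (4) matches kg·m²·s⁻³·A⁻¹.

(4)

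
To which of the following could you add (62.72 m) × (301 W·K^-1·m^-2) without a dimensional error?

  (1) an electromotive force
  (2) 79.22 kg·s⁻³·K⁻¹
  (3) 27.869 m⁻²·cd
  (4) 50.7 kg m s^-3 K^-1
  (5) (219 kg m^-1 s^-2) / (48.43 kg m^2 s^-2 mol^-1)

Reference: [m] · [kg·s⁻³·K⁻¹] = kg·m·s⁻³·K⁻¹.
Each option:
  (1) [electromotive force] = kg·m²·s⁻³·A⁻¹
  (2) kg·s⁻³·K⁻¹
  (3) m⁻²·cd
  (4) kg·m·s⁻³·K⁻¹  ← same
  (5) [kg·m⁻¹·s⁻²] / [kg·m²·s⁻²·mol⁻¹] = m⁻³·mol
Only (4) matches kg·m·s⁻³·K⁻¹.

(4)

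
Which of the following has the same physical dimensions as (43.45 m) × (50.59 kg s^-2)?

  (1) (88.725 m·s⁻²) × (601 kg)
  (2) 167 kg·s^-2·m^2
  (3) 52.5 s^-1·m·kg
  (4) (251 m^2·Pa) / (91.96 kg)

(1)

Reference: [m] · [kg·s⁻²] = kg·m·s⁻².
Each option:
  (1) [m·s⁻²] · [kg] = kg·m·s⁻²  ← same
  (2) kg·m²·s⁻²
  (3) kg·m·s⁻¹
  (4) [kg·m·s⁻²] / [kg] = m·s⁻²
Only (1) matches kg·m·s⁻².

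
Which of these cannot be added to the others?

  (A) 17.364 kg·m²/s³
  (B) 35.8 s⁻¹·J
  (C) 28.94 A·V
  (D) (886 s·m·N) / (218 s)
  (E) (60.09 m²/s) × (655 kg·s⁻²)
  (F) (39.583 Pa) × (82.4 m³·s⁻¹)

Dimensions:
  (A) kg·m²·s⁻³
  (B) J·s⁻¹ = N·m·s⁻¹ = kg·m²·s⁻³
  (C) V·A = J·C⁻¹·A = kg·m²·s⁻³
  (D) [kg·m²·s⁻¹] / [s] = kg·m²·s⁻²
  (E) [m²·s⁻¹] · [kg·s⁻²] = kg·m²·s⁻³
  (F) [kg·m⁻¹·s⁻²] · [m³·s⁻¹] = kg·m²·s⁻³
All reduce to kg·m²·s⁻³ except (D), which is kg·m²·s⁻².

(D)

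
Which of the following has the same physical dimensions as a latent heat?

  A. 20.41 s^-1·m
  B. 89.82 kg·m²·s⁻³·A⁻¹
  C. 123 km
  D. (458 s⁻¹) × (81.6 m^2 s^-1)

Reference: [latent heat] = m²·s⁻².
Each option:
  A. m·s⁻¹
  B. kg·m²·s⁻³·A⁻¹
  C. m
  D. [s⁻¹] · [m²·s⁻¹] = m²·s⁻²  ← same
Only D. matches m²·s⁻².

D.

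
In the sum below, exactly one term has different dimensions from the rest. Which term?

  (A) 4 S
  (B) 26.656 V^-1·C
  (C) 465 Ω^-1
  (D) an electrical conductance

Work out the base dimensions of each:
  (A) S = Ω⁻¹ = kg⁻¹·m⁻²·s³·A²
  (B) C·V⁻¹ = s·A·(J·C⁻¹)⁻¹ = kg⁻¹·m⁻²·s⁴·A²
  (C) Ω⁻¹ = (V·A⁻¹)⁻¹ = kg⁻¹·m⁻²·s³·A²
  (D) [electrical conductance] = kg⁻¹·m⁻²·s³·A²
All reduce to kg⁻¹·m⁻²·s³·A² except (B), which is kg⁻¹·m⁻²·s⁴·A².

(B)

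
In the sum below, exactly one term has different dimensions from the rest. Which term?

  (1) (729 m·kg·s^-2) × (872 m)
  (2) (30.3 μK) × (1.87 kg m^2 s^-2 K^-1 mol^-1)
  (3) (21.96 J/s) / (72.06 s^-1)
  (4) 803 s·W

(2)

Work out the base dimensions of each:
  (1) [kg·m·s⁻²] · [m] = kg·m²·s⁻²
  (2) [K] · [kg·m²·s⁻²·K⁻¹·mol⁻¹] = kg·m²·s⁻²·mol⁻¹
  (3) [kg·m²·s⁻³] / [s⁻¹] = kg·m²·s⁻²
  (4) W·s = J·s⁻¹·s = kg·m²·s⁻²
All reduce to kg·m²·s⁻² except (2), which is kg·m²·s⁻²·mol⁻¹.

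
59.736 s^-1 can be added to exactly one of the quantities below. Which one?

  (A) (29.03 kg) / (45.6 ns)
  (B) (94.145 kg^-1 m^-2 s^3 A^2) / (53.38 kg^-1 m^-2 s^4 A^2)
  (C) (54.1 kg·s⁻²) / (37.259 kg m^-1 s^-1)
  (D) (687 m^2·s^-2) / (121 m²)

(B)

Reference: s⁻¹.
Each option:
  (A) [kg] / [s] = kg·s⁻¹
  (B) [kg⁻¹·m⁻²·s³·A²] / [kg⁻¹·m⁻²·s⁴·A²] = s⁻¹  ← same
  (C) [kg·s⁻²] / [kg·m⁻¹·s⁻¹] = m·s⁻¹
  (D) [m²·s⁻²] / [m²] = s⁻²
Only (B) matches s⁻¹.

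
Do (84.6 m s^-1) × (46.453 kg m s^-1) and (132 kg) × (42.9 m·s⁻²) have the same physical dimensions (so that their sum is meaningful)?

No

Work out the base dimensions of each:
  (84.6 m s^-1) × (46.453 kg m s^-1):  [m·s⁻¹] · [kg·m·s⁻¹] = kg·m²·s⁻²
  (132 kg) × (42.9 m·s⁻²):  [kg] · [m·s⁻²] = kg·m·s⁻²
kg·m²·s⁻² ≠ kg·m·s⁻², so they cannot be added.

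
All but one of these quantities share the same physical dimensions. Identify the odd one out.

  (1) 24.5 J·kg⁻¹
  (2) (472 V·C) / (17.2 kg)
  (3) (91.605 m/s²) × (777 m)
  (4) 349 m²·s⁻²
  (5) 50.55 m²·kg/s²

In SI base units:
  (1) J·kg⁻¹ = N·m·kg⁻¹ = m²·s⁻²
  (2) [kg·m²·s⁻²] / [kg] = m²·s⁻²
  (3) [m·s⁻²] · [m] = m²·s⁻²
  (4) m²·s⁻²
  (5) kg·m²·s⁻²
All reduce to m²·s⁻² except (5), which is kg·m²·s⁻².

(5)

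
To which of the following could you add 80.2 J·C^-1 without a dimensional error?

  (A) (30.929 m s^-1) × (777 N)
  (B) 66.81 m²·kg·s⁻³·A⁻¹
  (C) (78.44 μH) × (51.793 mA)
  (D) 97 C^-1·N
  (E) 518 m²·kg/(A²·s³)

(B)

Reference: J·C⁻¹ = N·m·(s·A)⁻¹ = kg·m²·s⁻³·A⁻¹.
Each option:
  (A) [m·s⁻¹] · [kg·m·s⁻²] = kg·m²·s⁻³
  (B) kg·m²·s⁻³·A⁻¹  ← same
  (C) [kg·m²·s⁻²·A⁻²] · [A] = kg·m²·s⁻²·A⁻¹
  (D) N·C⁻¹ = kg·m·s⁻²·(s·A)⁻¹ = kg·m·s⁻³·A⁻¹
  (E) kg·m²·s⁻³·A⁻²
Only (B) matches kg·m²·s⁻³·A⁻¹.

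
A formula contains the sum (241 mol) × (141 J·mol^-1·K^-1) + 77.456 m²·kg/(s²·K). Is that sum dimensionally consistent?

Yes

Work out the base dimensions of each:
  (241 mol) × (141 J·mol^-1·K^-1):  [mol] · [kg·m²·s⁻²·K⁻¹·mol⁻¹] = kg·m²·s⁻²·K⁻¹
  77.456 m²·kg/(s²·K):  kg·m²·s⁻²·K⁻¹
Both are kg·m²·s⁻²·K⁻¹, so they have the same dimensions and can be added.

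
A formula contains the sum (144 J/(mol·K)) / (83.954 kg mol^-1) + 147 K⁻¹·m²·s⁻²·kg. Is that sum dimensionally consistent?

Expand each in SI base units:
  (144 J/(mol·K)) / (83.954 kg mol^-1):  [kg·m²·s⁻²·K⁻¹·mol⁻¹] / [kg·mol⁻¹] = m²·s⁻²·K⁻¹
  147 K⁻¹·m²·s⁻²·kg:  kg·m²·s⁻²·K⁻¹
m²·s⁻²·K⁻¹ ≠ kg·m²·s⁻²·K⁻¹, so they cannot be added.

No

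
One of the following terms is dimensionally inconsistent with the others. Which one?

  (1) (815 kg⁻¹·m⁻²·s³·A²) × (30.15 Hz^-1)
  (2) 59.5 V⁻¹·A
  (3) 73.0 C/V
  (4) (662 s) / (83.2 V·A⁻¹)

(2)

Work out the base dimensions of each:
  (1) [kg⁻¹·m⁻²·s³·A²] · [s] = kg⁻¹·m⁻²·s⁴·A²
  (2) A·V⁻¹ = A·(J·C⁻¹)⁻¹ = kg⁻¹·m⁻²·s³·A²
  (3) C·V⁻¹ = s·A·(J·C⁻¹)⁻¹ = kg⁻¹·m⁻²·s⁴·A²
  (4) [s] / [kg·m²·s⁻³·A⁻²] = kg⁻¹·m⁻²·s⁴·A²
All reduce to kg⁻¹·m⁻²·s⁴·A² except (2), which is kg⁻¹·m⁻²·s³·A².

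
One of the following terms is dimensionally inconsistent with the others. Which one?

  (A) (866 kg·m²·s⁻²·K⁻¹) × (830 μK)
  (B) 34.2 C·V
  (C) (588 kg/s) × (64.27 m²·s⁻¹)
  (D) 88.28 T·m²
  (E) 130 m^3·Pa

Dimensions:
  (A) [kg·m²·s⁻²·K⁻¹] · [K] = kg·m²·s⁻²
  (B) C·V = s·A·J·C⁻¹ = kg·m²·s⁻²
  (C) [kg·s⁻¹] · [m²·s⁻¹] = kg·m²·s⁻²
  (D) T·m² = Wb·m⁻²·m² = kg·m²·s⁻²·A⁻¹
  (E) Pa·m³ = N·m⁻²·m³ = kg·m²·s⁻²
All reduce to kg·m²·s⁻² except (D), which is kg·m²·s⁻²·A⁻¹.

(D)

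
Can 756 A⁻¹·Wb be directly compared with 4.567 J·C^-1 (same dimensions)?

Expand each in SI base units:
  756 A⁻¹·Wb:  Wb·A⁻¹ = V·s·A⁻¹ = kg·m²·s⁻²·A⁻²
  4.567 J·C^-1:  J·C⁻¹ = N·m·(s·A)⁻¹ = kg·m²·s⁻³·A⁻¹
kg·m²·s⁻²·A⁻² ≠ kg·m²·s⁻³·A⁻¹, so they cannot be added.

No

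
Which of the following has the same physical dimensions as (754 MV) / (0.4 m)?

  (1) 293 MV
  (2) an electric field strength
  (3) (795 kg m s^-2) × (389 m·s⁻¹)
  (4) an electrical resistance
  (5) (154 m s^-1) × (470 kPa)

Reference: [kg·m²·s⁻³·A⁻¹] / [m] = kg·m·s⁻³·A⁻¹.
Each option:
  (1) V = J·C⁻¹ = kg·m²·s⁻³·A⁻¹
  (2) [electric field strength] = kg·m·s⁻³·A⁻¹  ← same
  (3) [kg·m·s⁻²] · [m·s⁻¹] = kg·m²·s⁻³
  (4) [electrical resistance] = kg·m²·s⁻³·A⁻²
  (5) [m·s⁻¹] · [kg·m⁻¹·s⁻²] = kg·s⁻³
Only (2) matches kg·m·s⁻³·A⁻¹.

(2)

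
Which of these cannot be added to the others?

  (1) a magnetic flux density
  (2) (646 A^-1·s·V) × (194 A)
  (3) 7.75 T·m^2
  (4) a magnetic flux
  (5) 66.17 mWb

Work out the base dimensions of each:
  (1) [magnetic flux density] = kg·s⁻²·A⁻¹
  (2) [kg·m²·s⁻²·A⁻²] · [A] = kg·m²·s⁻²·A⁻¹
  (3) T·m² = Wb·m⁻²·m² = kg·m²·s⁻²·A⁻¹
  (4) [magnetic flux] = kg·m²·s⁻²·A⁻¹
  (5) Wb = V·s = kg·m²·s⁻²·A⁻¹
All reduce to kg·m²·s⁻²·A⁻¹ except (1), which is kg·s⁻²·A⁻¹.

(1)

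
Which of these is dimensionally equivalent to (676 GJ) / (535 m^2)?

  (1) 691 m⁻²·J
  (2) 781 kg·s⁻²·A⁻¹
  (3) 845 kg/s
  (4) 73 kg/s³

Reference: [kg·m²·s⁻²] / [m²] = kg·s⁻².
Each option:
  (1) J·m⁻² = N·m·m⁻² = kg·s⁻²  ← same
  (2) kg·s⁻²·A⁻¹
  (3) kg·s⁻¹
  (4) kg·s⁻³
Only (1) matches kg·s⁻².

(1)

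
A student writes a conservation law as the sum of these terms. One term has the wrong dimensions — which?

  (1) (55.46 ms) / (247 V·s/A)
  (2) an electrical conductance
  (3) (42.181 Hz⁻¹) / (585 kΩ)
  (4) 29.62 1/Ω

Reduce each to base SI dimensions:
  (1) [s] / [kg·m²·s⁻²·A⁻²] = kg⁻¹·m⁻²·s³·A²
  (2) [electrical conductance] = kg⁻¹·m⁻²·s³·A²
  (3) [s] / [kg·m²·s⁻³·A⁻²] = kg⁻¹·m⁻²·s⁴·A²
  (4) Ω⁻¹ = (V·A⁻¹)⁻¹ = kg⁻¹·m⁻²·s³·A²
All reduce to kg⁻¹·m⁻²·s³·A² except (3), which is kg⁻¹·m⁻²·s⁴·A².

(3)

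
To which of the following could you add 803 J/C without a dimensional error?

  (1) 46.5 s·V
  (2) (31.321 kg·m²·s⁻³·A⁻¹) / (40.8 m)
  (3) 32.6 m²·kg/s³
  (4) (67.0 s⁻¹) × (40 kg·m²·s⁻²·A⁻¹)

(4)

Reference: J·C⁻¹ = N·m·(s·A)⁻¹ = kg·m²·s⁻³·A⁻¹.
Each option:
  (1) V·s = J·C⁻¹·s = kg·m²·s⁻²·A⁻¹
  (2) [kg·m²·s⁻³·A⁻¹] / [m] = kg·m·s⁻³·A⁻¹
  (3) kg·m²·s⁻³
  (4) [s⁻¹] · [kg·m²·s⁻²·A⁻¹] = kg·m²·s⁻³·A⁻¹  ← same
Only (4) matches kg·m²·s⁻³·A⁻¹.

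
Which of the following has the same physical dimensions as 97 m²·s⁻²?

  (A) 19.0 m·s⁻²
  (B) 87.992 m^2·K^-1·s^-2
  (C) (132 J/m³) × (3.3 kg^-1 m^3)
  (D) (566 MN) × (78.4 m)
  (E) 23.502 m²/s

(C)

Reference: m²·s⁻².
Each option:
  (A) m·s⁻²
  (B) m²·s⁻²·K⁻¹
  (C) [kg·m⁻¹·s⁻²] · [kg⁻¹·m³] = m²·s⁻²  ← same
  (D) [kg·m·s⁻²] · [m] = kg·m²·s⁻²
  (E) m²·s⁻¹
Only (C) matches m²·s⁻².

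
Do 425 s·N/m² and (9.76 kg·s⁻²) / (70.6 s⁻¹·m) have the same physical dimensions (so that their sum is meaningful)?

Yes

Dimensions:
  425 s·N/m²:  N·s·m⁻² = kg·m·s⁻²·s·m⁻² = kg·m⁻¹·s⁻¹
  (9.76 kg·s⁻²) / (70.6 s⁻¹·m):  [kg·s⁻²] / [m·s⁻¹] = kg·m⁻¹·s⁻¹
Both are kg·m⁻¹·s⁻¹, so they have the same dimensions and can be added.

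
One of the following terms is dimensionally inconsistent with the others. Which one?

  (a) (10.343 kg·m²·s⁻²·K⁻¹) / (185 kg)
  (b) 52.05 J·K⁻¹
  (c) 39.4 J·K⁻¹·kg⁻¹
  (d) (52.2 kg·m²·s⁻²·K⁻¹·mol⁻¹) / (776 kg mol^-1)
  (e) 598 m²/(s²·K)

Work out the base dimensions of each:
  (a) [kg·m²·s⁻²·K⁻¹] / [kg] = m²·s⁻²·K⁻¹
  (b) J·K⁻¹ = N·m·K⁻¹ = kg·m²·s⁻²·K⁻¹
  (c) J·kg⁻¹·K⁻¹ = N·m·kg⁻¹·K⁻¹ = m²·s⁻²·K⁻¹
  (d) [kg·m²·s⁻²·K⁻¹·mol⁻¹] / [kg·mol⁻¹] = m²·s⁻²·K⁻¹
  (e) m²·s⁻²·K⁻¹
All reduce to m²·s⁻²·K⁻¹ except (b), which is kg·m²·s⁻²·K⁻¹.

(b)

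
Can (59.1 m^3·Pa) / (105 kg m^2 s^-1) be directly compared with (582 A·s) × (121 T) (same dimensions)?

No

In SI base units:
  (59.1 m^3·Pa) / (105 kg m^2 s^-1):  [kg·m²·s⁻²] / [kg·m²·s⁻¹] = s⁻¹
  (582 A·s) × (121 T):  [s·A] · [kg·s⁻²·A⁻¹] = kg·s⁻¹
s⁻¹ ≠ kg·s⁻¹, so they cannot be added.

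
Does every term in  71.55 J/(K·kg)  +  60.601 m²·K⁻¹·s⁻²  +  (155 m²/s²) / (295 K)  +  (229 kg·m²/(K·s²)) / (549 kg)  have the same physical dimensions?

Yes

Work out the base dimensions of each:
  71.55 J/(K·kg):  J·kg⁻¹·K⁻¹ = N·m·kg⁻¹·K⁻¹ = m²·s⁻²·K⁻¹
  60.601 m²·K⁻¹·s⁻²:  m²·s⁻²·K⁻¹
  (155 m²/s²) / (295 K):  [m²·s⁻²] / [K] = m²·s⁻²·K⁻¹
  (229 kg·m²/(K·s²)) / (549 kg):  [kg·m²·s⁻²·K⁻¹] / [kg] = m²·s⁻²·K⁻¹
Every term reduces to m²·s⁻²·K⁻¹.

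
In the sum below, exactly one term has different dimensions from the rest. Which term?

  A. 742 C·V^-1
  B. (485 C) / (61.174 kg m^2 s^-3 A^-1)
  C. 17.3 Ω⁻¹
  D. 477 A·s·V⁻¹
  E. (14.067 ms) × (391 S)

C.

Work out the base dimensions of each:
  A. C·V⁻¹ = s·A·(J·C⁻¹)⁻¹ = kg⁻¹·m⁻²·s⁴·A²
  B. [s·A] / [kg·m²·s⁻³·A⁻¹] = kg⁻¹·m⁻²·s⁴·A²
  C. Ω⁻¹ = (V·A⁻¹)⁻¹ = kg⁻¹·m⁻²·s³·A²
  D. A·s·V⁻¹ = A·s·(J·C⁻¹)⁻¹ = kg⁻¹·m⁻²·s⁴·A²
  E. [s] · [kg⁻¹·m⁻²·s³·A²] = kg⁻¹·m⁻²·s⁴·A²
All reduce to kg⁻¹·m⁻²·s⁴·A² except C., which is kg⁻¹·m⁻²·s³·A².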